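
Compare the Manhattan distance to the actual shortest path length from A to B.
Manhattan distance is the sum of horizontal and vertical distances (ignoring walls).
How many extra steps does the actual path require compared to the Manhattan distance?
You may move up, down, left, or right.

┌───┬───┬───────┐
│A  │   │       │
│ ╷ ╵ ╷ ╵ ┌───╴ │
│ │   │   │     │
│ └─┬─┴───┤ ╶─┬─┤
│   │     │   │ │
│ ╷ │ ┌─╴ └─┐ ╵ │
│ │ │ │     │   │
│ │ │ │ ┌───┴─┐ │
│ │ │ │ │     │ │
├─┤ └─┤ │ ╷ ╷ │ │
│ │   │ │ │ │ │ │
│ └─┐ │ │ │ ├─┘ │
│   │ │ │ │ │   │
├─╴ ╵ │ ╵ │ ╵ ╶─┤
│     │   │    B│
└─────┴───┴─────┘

Manhattan distance: |7 - 0| + |7 - 0| = 14
Actual path length: 24
Extra steps: 24 - 14 = 10

Solution:

┌───┬───┬───────┐
│A ↓│↱ ↓│↱ → → ↓│
│ ╷ ╵ ╷ ╵ ┌───╴ │
│ │↳ ↑│↳ ↑│↓ ← ↲│
│ └─┬─┴───┤ ╶─┬─┤
│   │     │↳ ↓│ │
│ ╷ │ ┌─╴ └─┐ ╵ │
│ │ │ │     │↳ ↓│
│ │ │ │ ┌───┴─┐ │
│ │ │ │ │     │↓│
├─┤ └─┤ │ ╷ ╷ │ │
│ │   │ │ │ │ │↓│
│ └─┐ │ │ │ ├─┘ │
│   │ │ │ │ │↓ ↲│
├─╴ ╵ │ ╵ │ ╵ ╶─┤
│     │   │  ↳ B│
└─────┴───┴─────┘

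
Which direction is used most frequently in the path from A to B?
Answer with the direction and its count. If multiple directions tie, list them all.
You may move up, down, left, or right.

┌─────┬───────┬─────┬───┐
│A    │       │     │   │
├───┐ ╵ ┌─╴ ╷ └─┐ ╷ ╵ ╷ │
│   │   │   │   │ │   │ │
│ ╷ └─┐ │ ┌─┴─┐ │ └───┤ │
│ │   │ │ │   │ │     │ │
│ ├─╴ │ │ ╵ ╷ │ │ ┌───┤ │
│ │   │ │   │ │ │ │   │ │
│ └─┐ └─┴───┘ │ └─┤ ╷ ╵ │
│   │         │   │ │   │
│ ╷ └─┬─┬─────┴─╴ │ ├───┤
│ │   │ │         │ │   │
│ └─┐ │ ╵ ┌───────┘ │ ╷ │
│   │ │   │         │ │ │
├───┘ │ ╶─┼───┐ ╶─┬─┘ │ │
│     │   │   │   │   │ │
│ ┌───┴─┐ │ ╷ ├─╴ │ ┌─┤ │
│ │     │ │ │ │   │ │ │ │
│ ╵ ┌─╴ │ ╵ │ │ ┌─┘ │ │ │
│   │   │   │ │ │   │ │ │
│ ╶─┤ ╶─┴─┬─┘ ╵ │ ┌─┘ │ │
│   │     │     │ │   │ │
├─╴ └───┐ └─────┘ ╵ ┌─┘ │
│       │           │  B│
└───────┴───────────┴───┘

Directions: right, right, down, right, up, right, right, down, left, down, down, right, up, right, down, down, left, left, left, left, up, up, left, up, left, down, down, down, right, down, right, down, down, left, left, down, down, right, up, right, right, down, left, down, right, right, down, right, right, right, right, up, up, right, up, up, right, up, up, right, down, down, down, down, down, down
Counts: {'right': 21, 'down': 23, 'up': 12, 'left': 10}
Most common: down (23 times)

Solution:

┌─────┬───────┬─────┬───┐
│A → ↓│↱ → ↓  │     │   │
├───┐ ╵ ┌─╴ ╷ └─┐ ╷ ╵ ╷ │
│↓ ↰│↳ ↑│↓ ↲│   │ │   │ │
│ ╷ └─┐ │ ┌─┴─┐ │ └───┤ │
│↓│↑ ↰│ │↓│↱ ↓│ │     │ │
│ ├─╴ │ │ ╵ ╷ │ │ ┌───┤ │
│↓│  ↑│ │↳ ↑│↓│ │ │   │ │
│ └─┐ └─┴───┘ │ └─┤ ╷ ╵ │
│↳ ↓│↑ ← ← ← ↲│   │ │   │
│ ╷ └─┬─┬─────┴─╴ │ ├───┤
│ │↳ ↓│ │         │ │↱ ↓│
│ └─┐ │ ╵ ┌───────┘ │ ╷ │
│   │↓│   │         │↑│↓│
├───┘ │ ╶─┼───┐ ╶─┬─┘ │ │
│↓ ← ↲│   │   │   │↱ ↑│↓│
│ ┌───┴─┐ │ ╷ ├─╴ │ ┌─┤ │
│↓│↱ → ↓│ │ │ │   │↑│ │↓│
│ ╵ ┌─╴ │ ╵ │ │ ┌─┘ │ │ │
│↳ ↑│↓ ↲│   │ │ │↱ ↑│ │↓│
│ ╶─┤ ╶─┴─┬─┘ ╵ │ ┌─┘ │ │
│   │↳ → ↓│     │↑│   │↓│
├─╴ └───┐ └─────┘ ╵ ┌─┘ │
│       │↳ → → → ↑  │  B│
└───────┴───────────┴───┘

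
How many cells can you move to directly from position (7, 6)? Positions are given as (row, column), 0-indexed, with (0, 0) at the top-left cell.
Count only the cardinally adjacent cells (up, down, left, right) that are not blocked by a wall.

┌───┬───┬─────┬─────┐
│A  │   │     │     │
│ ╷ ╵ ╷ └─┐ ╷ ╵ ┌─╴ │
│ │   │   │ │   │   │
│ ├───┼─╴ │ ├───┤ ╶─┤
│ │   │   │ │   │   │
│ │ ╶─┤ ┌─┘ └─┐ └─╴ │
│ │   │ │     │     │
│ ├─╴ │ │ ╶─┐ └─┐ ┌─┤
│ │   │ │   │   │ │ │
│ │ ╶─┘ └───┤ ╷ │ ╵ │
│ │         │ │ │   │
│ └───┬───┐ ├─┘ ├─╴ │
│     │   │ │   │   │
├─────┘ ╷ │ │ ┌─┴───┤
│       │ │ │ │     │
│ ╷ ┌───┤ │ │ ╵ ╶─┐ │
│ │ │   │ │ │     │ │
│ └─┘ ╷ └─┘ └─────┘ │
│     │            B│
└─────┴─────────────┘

Checking passable neighbors of (7, 6):
Neighbors: (6, 6), (8, 6)
Count: 2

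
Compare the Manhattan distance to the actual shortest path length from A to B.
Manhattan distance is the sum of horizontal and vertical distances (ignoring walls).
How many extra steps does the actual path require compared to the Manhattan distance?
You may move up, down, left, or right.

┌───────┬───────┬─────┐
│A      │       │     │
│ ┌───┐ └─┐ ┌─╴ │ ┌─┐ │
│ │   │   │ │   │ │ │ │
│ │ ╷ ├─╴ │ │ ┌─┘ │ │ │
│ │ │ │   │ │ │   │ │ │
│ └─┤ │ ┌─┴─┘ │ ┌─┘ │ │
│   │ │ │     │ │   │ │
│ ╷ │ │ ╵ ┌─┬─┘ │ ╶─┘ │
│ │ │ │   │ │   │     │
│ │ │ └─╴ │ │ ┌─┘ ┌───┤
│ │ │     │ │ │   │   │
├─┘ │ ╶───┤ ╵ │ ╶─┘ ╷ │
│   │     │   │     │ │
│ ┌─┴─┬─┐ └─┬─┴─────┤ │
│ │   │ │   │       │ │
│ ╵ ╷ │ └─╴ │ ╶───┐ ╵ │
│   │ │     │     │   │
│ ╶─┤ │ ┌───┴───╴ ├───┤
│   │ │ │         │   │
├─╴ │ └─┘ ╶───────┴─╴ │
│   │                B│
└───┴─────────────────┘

Manhattan distance: |10 - 0| + |10 - 0| = 20
Actual path length: 24
Extra steps: 24 - 20 = 4

Solution:

┌───────┬───────┬─────┐
│A      │       │     │
│ ┌───┐ └─┐ ┌─╴ │ ┌─┐ │
│↓│   │   │ │   │ │ │ │
│ │ ╷ ├─╴ │ │ ┌─┘ │ │ │
│↓│ │ │   │ │ │   │ │ │
│ └─┤ │ ┌─┴─┘ │ ┌─┘ │ │
│↳ ↓│ │ │     │ │   │ │
│ ╷ │ │ ╵ ┌─┬─┘ │ ╶─┘ │
│ │↓│ │   │ │   │     │
│ │ │ └─╴ │ │ ┌─┘ ┌───┤
│ │↓│     │ │ │   │   │
├─┘ │ ╶───┤ ╵ │ ╶─┘ ╷ │
│↓ ↲│     │   │     │ │
│ ┌─┴─┬─┐ └─┬─┴─────┤ │
│↓│↱ ↓│ │   │       │ │
│ ╵ ╷ │ └─╴ │ ╶───┐ ╵ │
│↳ ↑│↓│     │     │   │
│ ╶─┤ │ ┌───┴───╴ ├───┤
│   │↓│ │         │   │
├─╴ │ └─┘ ╶───────┴─╴ │
│   │↳ → → → → → → → B│
└───┴─────────────────┘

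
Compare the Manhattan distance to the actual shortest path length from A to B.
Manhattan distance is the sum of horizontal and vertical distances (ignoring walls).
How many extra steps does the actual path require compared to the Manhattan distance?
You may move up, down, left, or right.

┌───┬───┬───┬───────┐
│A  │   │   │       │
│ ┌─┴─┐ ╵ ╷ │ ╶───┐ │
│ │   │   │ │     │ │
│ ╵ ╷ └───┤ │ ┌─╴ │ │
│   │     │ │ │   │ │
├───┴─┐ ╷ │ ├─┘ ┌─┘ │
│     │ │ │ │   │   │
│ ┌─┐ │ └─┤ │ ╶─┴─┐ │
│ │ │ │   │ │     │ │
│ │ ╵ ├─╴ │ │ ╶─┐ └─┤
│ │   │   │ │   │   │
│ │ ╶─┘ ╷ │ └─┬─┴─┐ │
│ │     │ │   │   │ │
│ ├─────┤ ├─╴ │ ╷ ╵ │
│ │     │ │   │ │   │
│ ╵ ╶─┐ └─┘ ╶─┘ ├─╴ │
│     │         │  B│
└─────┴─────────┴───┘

Manhattan distance: |8 - 0| + |9 - 0| = 17
Actual path length: 41
Extra steps: 41 - 17 = 24

Solution:

┌───┬───┬───┬───────┐
│A  │   │   │       │
│ ┌─┴─┐ ╵ ╷ │ ╶───┐ │
│↓│↱ ↓│   │ │     │ │
│ ╵ ╷ └───┤ │ ┌─╴ │ │
│↳ ↑│↳ ↓  │ │ │   │ │
├───┴─┐ ╷ │ ├─┘ ┌─┘ │
│↓ ← ↰│↓│ │ │   │   │
│ ┌─┐ │ └─┤ │ ╶─┴─┐ │
│↓│ │↑│↳ ↓│ │     │ │
│ │ ╵ ├─╴ │ │ ╶─┐ └─┤
│↓│↱ ↑│↓ ↲│ │   │   │
│ │ ╶─┘ ╷ │ └─┬─┴─┐ │
│↓│↑ ← ↲│ │   │↱ ↓│ │
│ ├─────┤ ├─╴ │ ╷ ╵ │
│↓│↱ → ↓│ │   │↑│↳ ↓│
│ ╵ ╶─┐ └─┘ ╶─┘ ├─╴ │
│↳ ↑  │↳ → → → ↑│  B│
└─────┴─────────┴───┘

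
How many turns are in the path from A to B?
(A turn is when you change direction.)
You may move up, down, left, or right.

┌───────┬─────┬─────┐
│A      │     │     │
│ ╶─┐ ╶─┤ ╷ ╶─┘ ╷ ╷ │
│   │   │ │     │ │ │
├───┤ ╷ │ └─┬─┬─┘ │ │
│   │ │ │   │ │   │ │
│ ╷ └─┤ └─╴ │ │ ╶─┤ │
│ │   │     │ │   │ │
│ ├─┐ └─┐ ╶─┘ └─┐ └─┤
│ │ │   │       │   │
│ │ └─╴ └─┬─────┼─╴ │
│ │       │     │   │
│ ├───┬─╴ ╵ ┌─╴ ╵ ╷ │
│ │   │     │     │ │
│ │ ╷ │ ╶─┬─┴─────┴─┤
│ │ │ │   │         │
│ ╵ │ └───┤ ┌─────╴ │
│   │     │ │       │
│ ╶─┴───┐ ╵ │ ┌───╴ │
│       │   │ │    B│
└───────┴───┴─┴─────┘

Directions: right, right, down, right, down, down, right, right, up, left, up, up, right, down, right, right, up, right, down, down, left, down, right, down, right, down, left, down, left, up, left, left, down, left, up, left, up, left, up, left, up, left, down, down, down, down, down, down, right, up, up, right, down, down, right, right, down, right, up, up, right, right, right, right, down, down
Number of turns: 45

Solution:

┌───────┬─────┬─────┐
│A → ↓  │↱ ↓  │↱ ↓  │
│ ╶─┐ ╶─┤ ╷ ╶─┘ ╷ ╷ │
│   │↳ ↓│↑│↳ → ↑│↓│ │
├───┤ ╷ │ └─┬─┬─┘ │ │
│↓ ↰│ │↓│↑ ↰│ │↓ ↲│ │
│ ╷ └─┤ └─╴ │ │ ╶─┤ │
│↓│↑ ↰│↳ → ↑│ │↳ ↓│ │
│ ├─┐ └─┐ ╶─┘ └─┐ └─┤
│↓│ │↑ ↰│       │↳ ↓│
│ │ └─╴ └─┬─────┼─╴ │
│↓│    ↑ ↰│↓ ← ↰│↓ ↲│
│ ├───┬─╴ ╵ ┌─╴ ╵ ╷ │
│↓│↱ ↓│  ↑ ↲│  ↑ ↲│ │
│ │ ╷ │ ╶─┬─┴─────┴─┤
│↓│↑│↓│   │↱ → → → ↓│
│ ╵ │ └───┤ ┌─────╴ │
│↳ ↑│↳ → ↓│↑│      ↓│
│ ╶─┴───┐ ╵ │ ┌───╴ │
│       │↳ ↑│ │    B│
└───────┴───┴─┴─────┘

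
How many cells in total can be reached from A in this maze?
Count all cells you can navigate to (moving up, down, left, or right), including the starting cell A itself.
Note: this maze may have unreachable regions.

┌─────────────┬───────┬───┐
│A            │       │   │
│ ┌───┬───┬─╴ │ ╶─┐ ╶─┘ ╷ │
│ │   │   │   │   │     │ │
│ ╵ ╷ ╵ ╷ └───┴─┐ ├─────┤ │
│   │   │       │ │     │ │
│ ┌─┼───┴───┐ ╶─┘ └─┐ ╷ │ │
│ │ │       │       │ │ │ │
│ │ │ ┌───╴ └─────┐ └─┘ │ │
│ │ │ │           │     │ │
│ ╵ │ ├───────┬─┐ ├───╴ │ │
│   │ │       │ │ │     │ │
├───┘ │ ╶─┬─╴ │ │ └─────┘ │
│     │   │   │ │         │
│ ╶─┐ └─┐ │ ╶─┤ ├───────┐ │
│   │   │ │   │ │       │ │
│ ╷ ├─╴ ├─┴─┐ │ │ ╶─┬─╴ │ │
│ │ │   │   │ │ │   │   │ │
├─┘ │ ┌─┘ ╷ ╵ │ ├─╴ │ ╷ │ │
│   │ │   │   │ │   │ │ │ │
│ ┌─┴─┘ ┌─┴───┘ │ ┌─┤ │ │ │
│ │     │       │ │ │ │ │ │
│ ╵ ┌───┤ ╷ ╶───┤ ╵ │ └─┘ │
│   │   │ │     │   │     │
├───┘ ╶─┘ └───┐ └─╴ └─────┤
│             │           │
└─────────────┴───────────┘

Using BFS/flood-fill to find all reachable cells from A:
Maze size: 13 × 13 = 169 total cells
All cells are reachable — the maze is fully connected.
Reachable cells: 169

Reachable region (· marks reachable cells):

┌─────────────┬───────┬───┐
│A · · · · · ·│· · · ·│· ·│
│ ┌───┬───┬─╴ │ ╶─┐ ╶─┘ ╷ │
│·│· ·│· ·│· ·│· ·│· · ·│·│
│ ╵ ╷ ╵ ╷ └───┴─┐ ├─────┤ │
│· ·│· ·│· · · ·│·│· · ·│·│
│ ┌─┼───┴───┐ ╶─┘ └─┐ ╷ │ │
│·│·│· · · ·│· · · ·│·│·│·│
│ │ │ ┌───╴ └─────┐ └─┘ │ │
│·│·│·│· · · · · ·│· · ·│·│
│ ╵ │ ├───────┬─┐ ├───╴ │ │
│· ·│·│· · · ·│·│·│· · ·│·│
├───┘ │ ╶─┬─╴ │ │ └─────┘ │
│· · ·│· ·│· ·│·│· · · · ·│
│ ╶─┐ └─┐ │ ╶─┤ ├───────┐ │
│· ·│· ·│·│· ·│·│· · · ·│·│
│ ╷ ├─╴ ├─┴─┐ │ │ ╶─┬─╴ │ │
│·│·│· ·│· ·│·│·│· ·│· ·│·│
├─┘ │ ┌─┘ ╷ ╵ │ ├─╴ │ ╷ │ │
│· ·│·│· ·│· ·│·│· ·│·│·│·│
│ ┌─┴─┘ ┌─┴───┘ │ ┌─┤ │ │ │
│·│· · ·│· · · ·│·│·│·│·│·│
│ ╵ ┌───┤ ╷ ╶───┤ ╵ │ └─┘ │
│· ·│· ·│·│· · ·│· ·│· · ·│
├───┘ ╶─┘ └───┐ └─╴ └─────┤
│· · · · · · ·│· · · · · ·│
└─────────────┴───────────┘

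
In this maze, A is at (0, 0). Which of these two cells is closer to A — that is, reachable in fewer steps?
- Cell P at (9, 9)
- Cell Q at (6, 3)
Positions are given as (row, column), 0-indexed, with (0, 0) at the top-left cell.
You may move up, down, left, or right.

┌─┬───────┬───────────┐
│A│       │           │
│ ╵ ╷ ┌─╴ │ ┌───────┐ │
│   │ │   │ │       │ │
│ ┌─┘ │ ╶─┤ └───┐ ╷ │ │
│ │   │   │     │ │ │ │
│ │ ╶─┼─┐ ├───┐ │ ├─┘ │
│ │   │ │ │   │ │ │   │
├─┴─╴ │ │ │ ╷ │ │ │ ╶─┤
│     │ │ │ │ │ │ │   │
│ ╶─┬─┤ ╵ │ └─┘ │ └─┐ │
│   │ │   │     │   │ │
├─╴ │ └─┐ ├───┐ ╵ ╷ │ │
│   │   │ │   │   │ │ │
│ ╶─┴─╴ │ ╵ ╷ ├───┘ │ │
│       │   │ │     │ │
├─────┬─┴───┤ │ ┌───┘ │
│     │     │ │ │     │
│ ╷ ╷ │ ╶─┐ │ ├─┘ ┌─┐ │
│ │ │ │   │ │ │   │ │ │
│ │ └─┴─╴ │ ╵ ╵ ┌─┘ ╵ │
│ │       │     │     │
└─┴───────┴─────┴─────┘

Shortest path A → P at (9, 9): 32 steps
Shortest path A → Q at (6, 3): 21 steps

Q is closer (21 steps vs 32 steps).

Path to P:

┌─┬───────┬───────────┐
│A│↱ → → ↓│           │
│ ╵ ╷ ┌─╴ │ ┌───────┐ │
│↳ ↑│ │↓ ↲│ │       │ │
│ ┌─┘ │ ╶─┤ └───┐ ╷ │ │
│ │   │↳ ↓│     │ │ │ │
│ │ ╶─┼─┐ ├───┐ │ ├─┘ │
│ │   │ │↓│   │ │ │   │
├─┴─╴ │ │ │ ╷ │ │ │ ╶─┤
│     │ │↓│ │ │ │ │   │
│ ╶─┬─┤ ╵ │ └─┘ │ └─┐ │
│   │ │  ↓│     │   │ │
├─╴ │ └─┐ ├───┐ ╵ ╷ │ │
│   │   │↓│↱ ↓│   │ │ │
│ ╶─┴─╴ │ ╵ ╷ ├───┘ │ │
│       │↳ ↑│↓│     │ │
├─────┬─┴───┤ │ ┌───┘ │
│     │     │↓│ │↱ → ↓│
│ ╷ ╷ │ ╶─┐ │ ├─┘ ┌─┐ │
│ │ │ │   │ │↓│↱ ↑│P│↓│
│ │ └─┴─╴ │ ╵ ╵ ┌─┘ ╵ │
│ │       │  ↳ ↑│  ↑ ↲│
└─┴───────┴─────┴─────┘

Path to Q:

┌─┬───────┬───────────┐
│A│↱ ↓    │           │
│ ╵ ╷ ┌─╴ │ ┌───────┐ │
│↳ ↑│↓│   │ │       │ │
│ ┌─┘ │ ╶─┤ └───┐ ╷ │ │
│ │↓ ↲│   │     │ │ │ │
│ │ ╶─┼─┐ ├───┐ │ ├─┘ │
│ │↳ ↓│ │ │   │ │ │   │
├─┴─╴ │ │ │ ╷ │ │ │ ╶─┤
│↓ ← ↲│ │ │ │ │ │ │   │
│ ╶─┬─┤ ╵ │ └─┘ │ └─┐ │
│↳ ↓│ │   │     │   │ │
├─╴ │ └─┐ ├───┐ ╵ ╷ │ │
│↓ ↲│  Q│ │   │   │ │ │
│ ╶─┴─╴ │ ╵ ╷ ├───┘ │ │
│↳ → → ↑│   │ │     │ │
├─────┬─┴───┤ │ ┌───┘ │
│     │     │ │ │     │
│ ╷ ╷ │ ╶─┐ │ ├─┘ ┌─┐ │
│ │ │ │   │ │ │   │ │ │
│ │ └─┴─╴ │ ╵ ╵ ┌─┘ ╵ │
│ │       │     │     │
└─┴───────┴─────┴─────┘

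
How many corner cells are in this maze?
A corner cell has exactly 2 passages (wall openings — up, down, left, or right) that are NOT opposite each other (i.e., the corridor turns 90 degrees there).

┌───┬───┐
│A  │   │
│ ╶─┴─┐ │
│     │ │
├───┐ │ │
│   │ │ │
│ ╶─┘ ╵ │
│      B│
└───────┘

Counting corner cells (2 non-opposite passages):
Total corners: 7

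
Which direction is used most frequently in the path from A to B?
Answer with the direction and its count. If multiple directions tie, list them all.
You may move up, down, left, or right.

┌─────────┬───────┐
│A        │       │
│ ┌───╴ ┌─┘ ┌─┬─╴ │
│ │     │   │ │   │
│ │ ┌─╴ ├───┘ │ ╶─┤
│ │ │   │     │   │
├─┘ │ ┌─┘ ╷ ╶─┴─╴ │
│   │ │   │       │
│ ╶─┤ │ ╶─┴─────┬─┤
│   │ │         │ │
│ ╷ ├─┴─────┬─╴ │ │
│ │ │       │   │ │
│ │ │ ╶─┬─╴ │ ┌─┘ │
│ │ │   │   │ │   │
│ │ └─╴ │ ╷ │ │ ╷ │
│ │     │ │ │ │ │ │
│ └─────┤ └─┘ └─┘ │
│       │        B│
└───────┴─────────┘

Directions: right, right, right, down, left, left, down, down, left, down, right, down, down, down, right, right, up, left, up, right, right, right, down, left, down, down, right, right, right, right
Counts: {'right': 13, 'down': 10, 'left': 5, 'up': 2}
Most common: right (13 times)

Solution:

┌─────────┬───────┐
│A → → ↓  │       │
│ ┌───╴ ┌─┘ ┌─┬─╴ │
│ │↓ ← ↲│   │ │   │
│ │ ┌─╴ ├───┘ │ ╶─┤
│ │↓│   │     │   │
├─┘ │ ┌─┘ ╷ ╶─┴─╴ │
│↓ ↲│ │   │       │
│ ╶─┤ │ ╶─┴─────┬─┤
│↳ ↓│ │         │ │
│ ╷ ├─┴─────┬─╴ │ │
│ │↓│↱ → → ↓│   │ │
│ │ │ ╶─┬─╴ │ ┌─┘ │
│ │↓│↑ ↰│↓ ↲│ │   │
│ │ └─╴ │ ╷ │ │ ╷ │
│ │↳ → ↑│↓│ │ │ │ │
│ └─────┤ └─┘ └─┘ │
│       │↳ → → → B│
└───────┴─────────┘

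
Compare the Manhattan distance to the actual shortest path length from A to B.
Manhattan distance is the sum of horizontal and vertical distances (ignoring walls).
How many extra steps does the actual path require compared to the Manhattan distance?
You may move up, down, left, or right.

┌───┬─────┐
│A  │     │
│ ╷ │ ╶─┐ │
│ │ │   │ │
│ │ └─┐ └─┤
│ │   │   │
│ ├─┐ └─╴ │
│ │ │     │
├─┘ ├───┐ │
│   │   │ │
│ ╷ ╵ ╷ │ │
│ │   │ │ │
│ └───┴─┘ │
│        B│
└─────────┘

Manhattan distance: |6 - 0| + |4 - 0| = 10
Actual path length: 10
Extra steps: 10 - 10 = 0

Solution:

┌───┬─────┐
│A ↓│     │
│ ╷ │ ╶─┐ │
│ │↓│   │ │
│ │ └─┐ └─┤
│ │↳ ↓│   │
│ ├─┐ └─╴ │
│ │ │↳ → ↓│
├─┘ ├───┐ │
│   │   │↓│
│ ╷ ╵ ╷ │ │
│ │   │ │↓│
│ └───┴─┘ │
│        B│
└─────────┘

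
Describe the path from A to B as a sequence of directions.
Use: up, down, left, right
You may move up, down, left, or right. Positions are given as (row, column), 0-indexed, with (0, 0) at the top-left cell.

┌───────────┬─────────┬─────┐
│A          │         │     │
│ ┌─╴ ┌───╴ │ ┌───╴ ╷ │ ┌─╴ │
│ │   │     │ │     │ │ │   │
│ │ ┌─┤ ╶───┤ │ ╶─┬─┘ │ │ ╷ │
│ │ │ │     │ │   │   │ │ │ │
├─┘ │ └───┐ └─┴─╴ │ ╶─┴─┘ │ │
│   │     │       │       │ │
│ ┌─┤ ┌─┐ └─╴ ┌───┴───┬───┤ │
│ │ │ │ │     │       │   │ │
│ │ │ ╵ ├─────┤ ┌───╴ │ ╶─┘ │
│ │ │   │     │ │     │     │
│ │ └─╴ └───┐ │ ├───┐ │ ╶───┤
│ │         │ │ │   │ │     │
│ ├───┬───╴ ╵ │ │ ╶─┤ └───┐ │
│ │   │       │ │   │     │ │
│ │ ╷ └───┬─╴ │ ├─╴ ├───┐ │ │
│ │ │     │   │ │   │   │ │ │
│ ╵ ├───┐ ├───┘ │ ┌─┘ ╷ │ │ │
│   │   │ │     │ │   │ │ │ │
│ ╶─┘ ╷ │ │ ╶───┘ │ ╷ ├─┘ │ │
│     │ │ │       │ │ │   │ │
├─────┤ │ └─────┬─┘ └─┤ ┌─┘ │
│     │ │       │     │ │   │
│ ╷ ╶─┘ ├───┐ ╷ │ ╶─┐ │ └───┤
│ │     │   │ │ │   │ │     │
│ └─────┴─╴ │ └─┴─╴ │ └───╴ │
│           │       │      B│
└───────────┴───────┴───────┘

Finding the path and converting it to directions:
Path through cells: (0,0) → (0,1) → (0,2) → (1,2) → (1,1) → (2,1) → (3,1) → (3,0) → (4,0) → (5,0) → (6,0) → (7,0) → (8,0) → (9,0) → (9,1) → (8,1) → (7,1) → (7,2) → (8,2) → (8,3) → (8,4) → (9,4) → (10,4) → (11,4) → (11,5) → (11,6) → (12,6) → (13,6) → (13,7) → (13,8) → (13,9) → (12,9) → (12,8) → (11,8) → (11,9) → (11,10) → (12,10) → (13,10) → (13,11) → (13,12) → (13,13)
Directions: right, right, down, left, down, down, left, down, down, down, down, down, down, right, up, up, right, down, right, right, down, down, down, right, right, down, down, right, right, right, up, left, up, right, right, down, down, right, right, right

Solution:

┌───────────┬─────────┬─────┐
│A → ↓      │         │     │
│ ┌─╴ ┌───╴ │ ┌───╴ ╷ │ ┌─╴ │
│ │↓ ↲│     │ │     │ │ │   │
│ │ ┌─┤ ╶───┤ │ ╶─┬─┘ │ │ ╷ │
│ │↓│ │     │ │   │   │ │ │ │
├─┘ │ └───┐ └─┴─╴ │ ╶─┴─┘ │ │
│↓ ↲│     │       │       │ │
│ ┌─┤ ┌─┐ └─╴ ┌───┴───┬───┤ │
│↓│ │ │ │     │       │   │ │
│ │ │ ╵ ├─────┤ ┌───╴ │ ╶─┘ │
│↓│ │   │     │ │     │     │
│ │ └─╴ └───┐ │ ├───┐ │ ╶───┤
│↓│         │ │ │   │ │     │
│ ├───┬───╴ ╵ │ │ ╶─┤ └───┐ │
│↓│↱ ↓│       │ │   │     │ │
│ │ ╷ └───┬─╴ │ ├─╴ ├───┐ │ │
│↓│↑│↳ → ↓│   │ │   │   │ │ │
│ ╵ ├───┐ ├───┘ │ ┌─┘ ╷ │ │ │
│↳ ↑│   │↓│     │ │   │ │ │ │
│ ╶─┘ ╷ │ │ ╶───┘ │ ╷ ├─┘ │ │
│     │ │↓│       │ │ │   │ │
├─────┤ │ └─────┬─┘ └─┤ ┌─┘ │
│     │ │↳ → ↓  │↱ → ↓│ │   │
│ ╷ ╶─┘ ├───┐ ╷ │ ╶─┐ │ └───┤
│ │     │   │↓│ │↑ ↰│↓│     │
│ └─────┴─╴ │ └─┴─╴ │ └───╴ │
│           │↳ → → ↑│↳ → → B│
└───────────┴───────┴───────┘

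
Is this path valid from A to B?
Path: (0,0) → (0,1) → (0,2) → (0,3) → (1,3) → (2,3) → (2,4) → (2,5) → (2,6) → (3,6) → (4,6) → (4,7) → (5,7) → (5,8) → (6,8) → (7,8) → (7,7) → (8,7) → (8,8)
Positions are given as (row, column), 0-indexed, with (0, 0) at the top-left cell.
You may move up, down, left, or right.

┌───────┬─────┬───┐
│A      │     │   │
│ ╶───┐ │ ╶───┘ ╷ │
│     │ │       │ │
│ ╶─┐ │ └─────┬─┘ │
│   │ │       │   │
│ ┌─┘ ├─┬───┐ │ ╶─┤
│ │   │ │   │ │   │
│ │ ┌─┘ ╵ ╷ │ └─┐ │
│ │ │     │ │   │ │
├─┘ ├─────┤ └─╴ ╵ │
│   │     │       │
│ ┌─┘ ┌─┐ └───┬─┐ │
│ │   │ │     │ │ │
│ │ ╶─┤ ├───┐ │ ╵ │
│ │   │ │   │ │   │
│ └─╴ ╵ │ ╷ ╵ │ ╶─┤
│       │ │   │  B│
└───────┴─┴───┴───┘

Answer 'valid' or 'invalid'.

Checking path validity:
Result: All consecutive moves are passable.

valid

Correct solution:

┌───────┬─────┬───┐
│A → → ↓│     │   │
│ ╶───┐ │ ╶───┘ ╷ │
│     │↓│       │ │
│ ╶─┐ │ └─────┬─┘ │
│   │ │↳ → → ↓│   │
│ ┌─┘ ├─┬───┐ │ ╶─┤
│ │   │ │   │↓│   │
│ │ ┌─┘ ╵ ╷ │ └─┐ │
│ │ │     │ │↳ ↓│ │
├─┘ ├─────┤ └─╴ ╵ │
│   │     │    ↳ ↓│
│ ┌─┘ ┌─┐ └───┬─┐ │
│ │   │ │     │ │↓│
│ │ ╶─┤ ├───┐ │ ╵ │
│ │   │ │   │ │↓ ↲│
│ └─╴ ╵ │ ╷ ╵ │ ╶─┤
│       │ │   │↳ B│
└───────┴─┴───┴───┘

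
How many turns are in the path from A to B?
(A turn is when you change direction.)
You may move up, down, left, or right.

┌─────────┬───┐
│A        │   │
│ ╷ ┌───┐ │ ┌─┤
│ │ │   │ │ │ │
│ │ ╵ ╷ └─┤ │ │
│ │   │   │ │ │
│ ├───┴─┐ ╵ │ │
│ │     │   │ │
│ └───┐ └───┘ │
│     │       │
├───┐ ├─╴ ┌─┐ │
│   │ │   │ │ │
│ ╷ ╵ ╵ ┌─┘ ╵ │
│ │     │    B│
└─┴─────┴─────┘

Directions: down, down, down, down, right, right, down, down, right, up, right, up, right, right, down, down
Number of turns: 8

Solution:

┌─────────┬───┐
│A        │   │
│ ╷ ┌───┐ │ ┌─┤
│↓│ │   │ │ │ │
│ │ ╵ ╷ └─┤ │ │
│↓│   │   │ │ │
│ ├───┴─┐ ╵ │ │
│↓│     │   │ │
│ └───┐ └───┘ │
│↳ → ↓│  ↱ → ↓│
├───┐ ├─╴ ┌─┐ │
│   │↓│↱ ↑│ │↓│
│ ╷ ╵ ╵ ┌─┘ ╵ │
│ │  ↳ ↑│    B│
└─┴─────┴─────┘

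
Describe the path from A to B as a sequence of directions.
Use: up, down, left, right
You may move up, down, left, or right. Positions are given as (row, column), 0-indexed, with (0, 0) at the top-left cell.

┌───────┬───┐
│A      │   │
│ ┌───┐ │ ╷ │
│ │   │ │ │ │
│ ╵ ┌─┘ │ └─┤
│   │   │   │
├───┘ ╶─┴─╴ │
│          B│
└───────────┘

Finding the path and converting it to directions:
Path through cells: (0,0) → (0,1) → (0,2) → (0,3) → (1,3) → (2,3) → (2,2) → (3,2) → (3,3) → (3,4) → (3,5)
Directions: right, right, right, down, down, left, down, right, right, right

Solution:

┌───────┬───┐
│A → → ↓│   │
│ ┌───┐ │ ╷ │
│ │   │↓│ │ │
│ ╵ ┌─┘ │ └─┤
│   │↓ ↲│   │
├───┘ ╶─┴─╴ │
│    ↳ → → B│
└───────────┘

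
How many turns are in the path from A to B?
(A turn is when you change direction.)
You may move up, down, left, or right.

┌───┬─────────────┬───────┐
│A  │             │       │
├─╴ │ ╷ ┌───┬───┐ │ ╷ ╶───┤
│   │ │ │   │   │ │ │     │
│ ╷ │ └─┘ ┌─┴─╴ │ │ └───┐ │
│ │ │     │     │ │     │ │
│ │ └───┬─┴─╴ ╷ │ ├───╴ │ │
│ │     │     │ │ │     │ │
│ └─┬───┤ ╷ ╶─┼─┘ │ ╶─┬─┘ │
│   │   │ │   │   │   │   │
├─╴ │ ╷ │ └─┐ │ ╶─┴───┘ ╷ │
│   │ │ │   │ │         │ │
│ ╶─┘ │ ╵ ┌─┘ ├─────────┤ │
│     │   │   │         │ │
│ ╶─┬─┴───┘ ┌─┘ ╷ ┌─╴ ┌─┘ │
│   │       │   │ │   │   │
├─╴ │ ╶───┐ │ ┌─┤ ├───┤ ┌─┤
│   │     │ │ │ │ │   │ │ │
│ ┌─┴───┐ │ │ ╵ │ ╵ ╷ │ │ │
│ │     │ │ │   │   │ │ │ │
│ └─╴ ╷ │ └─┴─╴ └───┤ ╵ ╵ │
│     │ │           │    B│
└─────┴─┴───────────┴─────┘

Directions: right, down, left, down, down, down, right, down, left, down, right, right, up, up, right, down, down, right, up, up, up, right, down, right, down, down, left, down, left, left, left, down, right, right, down, down, right, right, right, up, left, up, up, right, up, right, down, down, down, right, up, right, down, down, right, right
Number of turns: 36

Solution:

┌───┬─────────────┬───────┐
│A ↓│             │       │
├─╴ │ ╷ ┌───┬───┐ │ ╷ ╶───┤
│↓ ↲│ │ │   │   │ │ │     │
│ ╷ │ └─┘ ┌─┴─╴ │ │ └───┐ │
│↓│ │     │     │ │     │ │
│ │ └───┬─┴─╴ ╷ │ ├───╴ │ │
│↓│     │↱ ↓  │ │ │     │ │
│ └─┬───┤ ╷ ╶─┼─┘ │ ╶─┬─┘ │
│↳ ↓│↱ ↓│↑│↳ ↓│   │   │   │
├─╴ │ ╷ │ └─┐ │ ╶─┴───┘ ╷ │
│↓ ↲│↑│↓│↑  │↓│         │ │
│ ╶─┘ │ ╵ ┌─┘ ├─────────┤ │
│↳ → ↑│↳ ↑│↓ ↲│↱ ↓      │ │
│ ╶─┬─┴───┘ ┌─┘ ╷ ┌─╴ ┌─┘ │
│   │↓ ← ← ↲│↱ ↑│↓│   │   │
├─╴ │ ╶───┐ │ ┌─┤ ├───┤ ┌─┤
│   │↳ → ↓│ │↑│ │↓│↱ ↓│ │ │
│ ┌─┴───┐ │ │ ╵ │ ╵ ╷ │ │ │
│ │     │↓│ │↑ ↰│↳ ↑│↓│ │ │
│ └─╴ ╷ │ └─┴─╴ └───┤ ╵ ╵ │
│     │ │↳ → → ↑    │↳ → B│
└─────┴─┴───────────┴─────┘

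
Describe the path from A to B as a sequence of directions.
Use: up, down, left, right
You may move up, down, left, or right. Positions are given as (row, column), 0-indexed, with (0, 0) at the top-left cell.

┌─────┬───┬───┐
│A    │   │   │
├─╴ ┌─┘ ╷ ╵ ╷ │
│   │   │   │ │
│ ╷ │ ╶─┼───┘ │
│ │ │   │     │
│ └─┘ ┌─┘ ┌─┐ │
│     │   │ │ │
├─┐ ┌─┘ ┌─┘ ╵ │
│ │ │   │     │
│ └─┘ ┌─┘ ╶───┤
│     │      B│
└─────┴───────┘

Finding the path and converting it to directions:
Path through cells: (0,0) → (0,1) → (1,1) → (1,0) → (2,0) → (3,0) → (3,1) → (3,2) → (2,2) → (1,2) → (1,3) → (0,3) → (0,4) → (1,4) → (1,5) → (0,5) → (0,6) → (1,6) → (2,6) → (3,6) → (4,6) → (4,5) → (4,4) → (5,4) → (5,5) → (5,6)
Directions: right, down, left, down, down, right, right, up, up, right, up, right, down, right, up, right, down, down, down, down, left, left, down, right, right

Solution:

┌─────┬───┬───┐
│A ↓  │↱ ↓│↱ ↓│
├─╴ ┌─┘ ╷ ╵ ╷ │
│↓ ↲│↱ ↑│↳ ↑│↓│
│ ╷ │ ╶─┼───┘ │
│↓│ │↑  │    ↓│
│ └─┘ ┌─┘ ┌─┐ │
│↳ → ↑│   │ │↓│
├─┐ ┌─┘ ┌─┘ ╵ │
│ │ │   │↓ ← ↲│
│ └─┘ ┌─┘ ╶───┤
│     │  ↳ → B│
└─────┴───────┘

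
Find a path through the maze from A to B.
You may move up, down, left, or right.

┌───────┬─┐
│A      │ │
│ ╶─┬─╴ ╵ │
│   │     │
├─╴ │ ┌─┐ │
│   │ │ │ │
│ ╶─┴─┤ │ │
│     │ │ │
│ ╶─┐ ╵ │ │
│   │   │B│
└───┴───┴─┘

Finding the shortest path through the maze:
Path length: 8 steps
Directions: right → right → right → down → right → down → down → down

Solution:

┌───────┬─┐
│A → → ↓│ │
│ ╶─┬─╴ ╵ │
│   │  ↳ ↓│
├─╴ │ ┌─┐ │
│   │ │ │↓│
│ ╶─┴─┤ │ │
│     │ │↓│
│ ╶─┐ ╵ │ │
│   │   │B│
└───┴───┴─┘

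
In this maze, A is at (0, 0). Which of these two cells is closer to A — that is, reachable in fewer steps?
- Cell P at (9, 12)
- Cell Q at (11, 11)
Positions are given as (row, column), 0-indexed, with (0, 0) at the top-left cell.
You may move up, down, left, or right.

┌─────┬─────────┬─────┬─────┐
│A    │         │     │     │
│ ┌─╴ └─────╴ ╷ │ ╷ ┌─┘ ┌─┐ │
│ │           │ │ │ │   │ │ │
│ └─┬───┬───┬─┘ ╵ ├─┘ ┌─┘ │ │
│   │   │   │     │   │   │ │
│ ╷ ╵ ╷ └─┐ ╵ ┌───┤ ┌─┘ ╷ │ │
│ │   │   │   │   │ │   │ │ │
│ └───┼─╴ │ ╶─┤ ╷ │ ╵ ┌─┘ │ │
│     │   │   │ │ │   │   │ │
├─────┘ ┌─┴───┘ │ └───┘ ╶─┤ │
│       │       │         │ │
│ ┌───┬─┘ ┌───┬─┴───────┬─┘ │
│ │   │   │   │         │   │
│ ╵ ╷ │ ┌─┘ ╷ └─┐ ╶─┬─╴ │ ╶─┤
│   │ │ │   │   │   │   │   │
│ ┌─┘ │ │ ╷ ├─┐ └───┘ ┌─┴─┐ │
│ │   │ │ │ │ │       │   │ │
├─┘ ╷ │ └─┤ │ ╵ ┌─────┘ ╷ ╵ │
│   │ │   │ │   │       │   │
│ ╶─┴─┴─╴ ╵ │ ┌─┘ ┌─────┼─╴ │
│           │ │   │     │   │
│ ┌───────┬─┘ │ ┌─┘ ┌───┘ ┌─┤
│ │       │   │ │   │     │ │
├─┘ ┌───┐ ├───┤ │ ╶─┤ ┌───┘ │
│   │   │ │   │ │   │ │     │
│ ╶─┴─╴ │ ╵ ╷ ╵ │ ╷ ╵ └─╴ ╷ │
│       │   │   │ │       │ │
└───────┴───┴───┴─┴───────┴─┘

Shortest path A → P at (9, 12): 77 steps
Shortest path A → Q at (11, 11): 80 steps

P is closer (77 steps vs 80 steps).

Path to P:

┌─────┬─────────┬─────┬─────┐
│A    │         │     │↱ → ↓│
│ ┌─╴ └─────╴ ╷ │ ╷ ┌─┘ ┌─┐ │
│↓│           │ │ │ │↱ ↑│ │↓│
│ └─┬───┬───┬─┘ ╵ ├─┘ ┌─┘ │ │
│↳ ↓│↱ ↓│   │     │↱ ↑│↓ ↰│↓│
│ ╷ ╵ ╷ └─┐ ╵ ┌───┤ ┌─┘ ╷ │ │
│ │↳ ↑│↳ ↓│   │↱ ↓│↑│↓ ↲│↑│↓│
│ └───┼─╴ │ ╶─┤ ╷ │ ╵ ┌─┘ │ │
│     │↓ ↲│   │↑│↓│↑ ↲│↱ ↑│↓│
├─────┘ ┌─┴───┘ │ └───┘ ╶─┤ │
│↓ ← ← ↲│↱ → → ↑│↳ → → ↑  │↓│
│ ┌───┬─┘ ┌───┬─┴───────┬─┘ │
│↓│↱ ↓│↱ ↑│   │         │↓ ↲│
│ ╵ ╷ │ ┌─┘ ╷ └─┐ ╶─┬─╴ │ ╶─┤
│↳ ↑│↓│↑│   │   │   │   │↳ ↓│
│ ┌─┘ │ │ ╷ ├─┐ └───┘ ┌─┴─┐ │
│ │↓ ↲│↑│ │ │ │       │   │↓│
├─┘ ╷ │ └─┤ │ ╵ ┌─────┘ ╷ ╵ │
│↓ ↲│ │↑ ↰│ │   │       │P ↲│
│ ╶─┴─┴─╴ ╵ │ ┌─┘ ┌─────┼─╴ │
│↳ → → → ↑  │ │   │     │   │
│ ┌───────┬─┘ │ ┌─┘ ┌───┘ ┌─┤
│ │       │   │ │   │     │ │
├─┘ ┌───┐ ├───┤ │ ╶─┤ ┌───┘ │
│   │   │ │   │ │   │ │     │
│ ╶─┴─╴ │ ╵ ╷ ╵ │ ╷ ╵ └─╴ ╷ │
│       │   │   │ │       │ │
└───────┴───┴───┴─┴───────┴─┘

Path to Q:

┌─────┬─────────┬─────┬─────┐
│A    │         │     │↱ → ↓│
│ ┌─╴ └─────╴ ╷ │ ╷ ┌─┘ ┌─┐ │
│↓│           │ │ │ │↱ ↑│ │↓│
│ └─┬───┬───┬─┘ ╵ ├─┘ ┌─┘ │ │
│↳ ↓│↱ ↓│   │     │↱ ↑│↓ ↰│↓│
│ ╷ ╵ ╷ └─┐ ╵ ┌───┤ ┌─┘ ╷ │ │
│ │↳ ↑│↳ ↓│   │↱ ↓│↑│↓ ↲│↑│↓│
│ └───┼─╴ │ ╶─┤ ╷ │ ╵ ┌─┘ │ │
│     │↓ ↲│   │↑│↓│↑ ↲│↱ ↑│↓│
├─────┘ ┌─┴───┘ │ └───┘ ╶─┤ │
│↓ ← ← ↲│↱ → → ↑│↳ → → ↑  │↓│
│ ┌───┬─┘ ┌───┬─┴───────┬─┘ │
│↓│↱ ↓│↱ ↑│   │         │↓ ↲│
│ ╵ ╷ │ ┌─┘ ╷ └─┐ ╶─┬─╴ │ ╶─┤
│↳ ↑│↓│↑│   │   │   │   │↳ ↓│
│ ┌─┘ │ │ ╷ ├─┐ └───┘ ┌─┴─┐ │
│ │↓ ↲│↑│ │ │ │       │   │↓│
├─┘ ╷ │ └─┤ │ ╵ ┌─────┘ ╷ ╵ │
│↓ ↲│ │↑ ↰│ │   │       │  ↓│
│ ╶─┴─┴─╴ ╵ │ ┌─┘ ┌─────┼─╴ │
│↳ → → → ↑  │ │   │     │↓ ↲│
│ ┌───────┬─┘ │ ┌─┘ ┌───┘ ┌─┤
│ │       │   │ │   │  Q ↲│ │
├─┘ ┌───┐ ├───┤ │ ╶─┤ ┌───┘ │
│   │   │ │   │ │   │ │     │
│ ╶─┴─╴ │ ╵ ╷ ╵ │ ╷ ╵ └─╴ ╷ │
│       │   │   │ │       │ │
└───────┴───┴───┴─┴───────┴─┘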